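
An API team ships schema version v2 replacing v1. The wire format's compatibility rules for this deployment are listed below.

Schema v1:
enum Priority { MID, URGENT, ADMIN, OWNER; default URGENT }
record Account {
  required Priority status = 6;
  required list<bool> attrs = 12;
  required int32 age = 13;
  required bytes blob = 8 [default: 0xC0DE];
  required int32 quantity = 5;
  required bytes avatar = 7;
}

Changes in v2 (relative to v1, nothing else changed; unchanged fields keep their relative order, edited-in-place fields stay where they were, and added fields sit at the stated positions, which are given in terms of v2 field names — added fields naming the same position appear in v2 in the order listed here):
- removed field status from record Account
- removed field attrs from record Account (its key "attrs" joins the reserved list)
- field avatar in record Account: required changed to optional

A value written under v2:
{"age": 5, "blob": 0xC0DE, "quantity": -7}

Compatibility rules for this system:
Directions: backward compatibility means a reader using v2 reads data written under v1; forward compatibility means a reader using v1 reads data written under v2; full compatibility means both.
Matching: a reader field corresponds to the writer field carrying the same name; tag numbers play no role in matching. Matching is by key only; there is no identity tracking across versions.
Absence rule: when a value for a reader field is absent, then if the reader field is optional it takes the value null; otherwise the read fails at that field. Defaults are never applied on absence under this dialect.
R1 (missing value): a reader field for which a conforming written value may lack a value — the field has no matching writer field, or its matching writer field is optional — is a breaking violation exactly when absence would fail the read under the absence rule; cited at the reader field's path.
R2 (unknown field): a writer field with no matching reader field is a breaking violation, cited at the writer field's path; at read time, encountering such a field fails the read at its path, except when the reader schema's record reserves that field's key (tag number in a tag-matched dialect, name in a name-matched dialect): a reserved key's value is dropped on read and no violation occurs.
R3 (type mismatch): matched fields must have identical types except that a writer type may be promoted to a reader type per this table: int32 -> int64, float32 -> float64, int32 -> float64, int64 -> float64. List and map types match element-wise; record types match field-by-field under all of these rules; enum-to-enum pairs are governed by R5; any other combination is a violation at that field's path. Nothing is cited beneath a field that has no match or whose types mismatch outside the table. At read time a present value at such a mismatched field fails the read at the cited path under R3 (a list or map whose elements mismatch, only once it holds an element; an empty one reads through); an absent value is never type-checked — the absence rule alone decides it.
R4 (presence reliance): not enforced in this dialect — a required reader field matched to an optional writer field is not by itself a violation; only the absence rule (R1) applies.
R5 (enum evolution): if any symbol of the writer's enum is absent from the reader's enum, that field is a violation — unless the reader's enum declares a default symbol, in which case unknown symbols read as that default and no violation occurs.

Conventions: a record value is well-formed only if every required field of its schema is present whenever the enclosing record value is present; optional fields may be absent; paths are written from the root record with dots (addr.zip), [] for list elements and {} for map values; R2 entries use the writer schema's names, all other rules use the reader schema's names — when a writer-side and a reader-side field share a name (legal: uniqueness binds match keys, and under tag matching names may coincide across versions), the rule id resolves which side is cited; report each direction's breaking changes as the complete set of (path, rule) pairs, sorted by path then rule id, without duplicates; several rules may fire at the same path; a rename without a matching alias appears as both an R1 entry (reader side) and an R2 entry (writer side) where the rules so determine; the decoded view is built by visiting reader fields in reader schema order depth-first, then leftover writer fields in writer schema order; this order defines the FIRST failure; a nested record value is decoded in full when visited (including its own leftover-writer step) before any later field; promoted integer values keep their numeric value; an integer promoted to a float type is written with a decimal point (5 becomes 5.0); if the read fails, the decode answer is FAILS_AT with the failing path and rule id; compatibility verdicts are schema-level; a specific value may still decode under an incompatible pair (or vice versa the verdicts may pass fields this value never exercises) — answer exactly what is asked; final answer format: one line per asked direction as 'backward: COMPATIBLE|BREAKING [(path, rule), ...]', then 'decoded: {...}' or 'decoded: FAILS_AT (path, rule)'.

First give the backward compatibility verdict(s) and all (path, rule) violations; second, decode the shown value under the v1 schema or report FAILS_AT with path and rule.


arrows below run writer -> reader for Account
backward analysis of Account with v2 as reader and v1 as writer:
  writer required, int32 -> int32: reader age maps from writer age
  writer required, bytes -> bytes: reader blob maps from writer blob
  writer required, int32 -> int32: reader quantity maps from writer quantity
  writer required, bytes -> bytes: reader avatar maps from writer avatar
  leftover writer field: status
  leftover writer field: attrs
  violation R2 at status
  => backward verdict for Account: BREAKING, 1 violation(s)
decode walk for Account under reader schema v1:
  read fails at status under R1 (no fill)
  => FAILS_AT (status, R1)
the other Account changes do not affect what is asked:
  removed field attrs from record Account (its key "attrs" joins the reserved list) -> fires only in the forward direction of Account, which is not asked here
  field avatar in record Account: required changed to optional -> fires only in the forward direction of Account, which is not asked here

backward: BREAKING [(status, R2)]; decoded: FAILS_AT (status, R1)


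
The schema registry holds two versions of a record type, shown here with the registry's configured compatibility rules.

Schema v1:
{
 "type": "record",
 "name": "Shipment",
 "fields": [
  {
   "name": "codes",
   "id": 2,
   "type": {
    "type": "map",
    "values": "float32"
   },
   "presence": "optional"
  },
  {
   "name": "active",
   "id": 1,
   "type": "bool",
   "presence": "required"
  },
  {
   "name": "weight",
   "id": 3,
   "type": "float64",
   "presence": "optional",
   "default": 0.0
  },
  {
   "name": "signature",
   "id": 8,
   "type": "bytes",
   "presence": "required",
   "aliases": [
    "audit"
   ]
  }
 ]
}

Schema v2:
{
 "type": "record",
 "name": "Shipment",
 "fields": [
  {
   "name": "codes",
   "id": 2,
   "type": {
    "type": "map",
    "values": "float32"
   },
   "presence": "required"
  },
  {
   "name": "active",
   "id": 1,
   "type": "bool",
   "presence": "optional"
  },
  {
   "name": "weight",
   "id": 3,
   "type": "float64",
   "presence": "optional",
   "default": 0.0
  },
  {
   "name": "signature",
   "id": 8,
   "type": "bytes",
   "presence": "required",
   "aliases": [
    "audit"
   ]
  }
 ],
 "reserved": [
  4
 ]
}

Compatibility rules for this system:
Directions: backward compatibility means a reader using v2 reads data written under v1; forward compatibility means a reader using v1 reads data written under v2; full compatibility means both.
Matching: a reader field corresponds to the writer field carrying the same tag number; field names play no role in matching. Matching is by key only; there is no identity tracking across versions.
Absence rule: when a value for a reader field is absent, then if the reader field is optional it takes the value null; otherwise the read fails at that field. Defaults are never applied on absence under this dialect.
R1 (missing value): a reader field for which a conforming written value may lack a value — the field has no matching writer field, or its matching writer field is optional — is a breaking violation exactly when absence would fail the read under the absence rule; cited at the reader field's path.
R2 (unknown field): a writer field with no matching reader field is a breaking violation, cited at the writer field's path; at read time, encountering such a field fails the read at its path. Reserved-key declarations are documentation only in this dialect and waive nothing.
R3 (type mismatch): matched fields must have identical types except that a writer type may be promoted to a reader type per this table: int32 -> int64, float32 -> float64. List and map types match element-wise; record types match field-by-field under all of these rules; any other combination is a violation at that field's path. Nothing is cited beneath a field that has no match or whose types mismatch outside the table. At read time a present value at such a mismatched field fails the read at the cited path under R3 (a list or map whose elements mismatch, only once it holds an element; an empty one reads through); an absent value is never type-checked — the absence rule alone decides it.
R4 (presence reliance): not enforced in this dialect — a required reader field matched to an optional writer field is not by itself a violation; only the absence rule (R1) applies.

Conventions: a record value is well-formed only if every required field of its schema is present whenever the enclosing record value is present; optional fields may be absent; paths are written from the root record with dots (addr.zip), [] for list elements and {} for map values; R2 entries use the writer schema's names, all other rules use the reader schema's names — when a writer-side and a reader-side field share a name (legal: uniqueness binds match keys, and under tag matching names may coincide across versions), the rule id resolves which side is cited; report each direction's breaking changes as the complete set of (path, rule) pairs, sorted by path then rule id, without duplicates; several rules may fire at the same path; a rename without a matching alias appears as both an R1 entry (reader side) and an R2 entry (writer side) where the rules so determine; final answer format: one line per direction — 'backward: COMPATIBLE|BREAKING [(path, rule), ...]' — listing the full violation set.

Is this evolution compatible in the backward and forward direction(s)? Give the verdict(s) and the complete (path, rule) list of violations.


each type pair in Shipment: writer, then reader
checking backward for Shipment: reader v2 against writer v1:
  codes <- codes (map<string, float32> -> map<string, float32>, writer optional)
  active <- active (bool -> bool, writer required)
  weight <- weight (float64 -> float64, writer optional)
  signature <- signature (bytes -> bytes, writer required)
  violation R1 at codes
  => backward verdict for Shipment: BREAKING, 1 violation(s)
checking forward for Shipment: reader v1 against writer v2:
  codes <- codes (map<string, float32> -> map<string, float32>, writer required)
  active <- active (bool -> bool, writer optional)
  weight <- weight (float64 -> float64, writer optional)
  signature <- signature (bytes -> bytes, writer required)
  violation R1 at active
  => forward verdict for Shipment: BREAKING, 1 violation(s)

backward: BREAKING [(codes, R1)]; forward: BREAKING [(active, R1)]


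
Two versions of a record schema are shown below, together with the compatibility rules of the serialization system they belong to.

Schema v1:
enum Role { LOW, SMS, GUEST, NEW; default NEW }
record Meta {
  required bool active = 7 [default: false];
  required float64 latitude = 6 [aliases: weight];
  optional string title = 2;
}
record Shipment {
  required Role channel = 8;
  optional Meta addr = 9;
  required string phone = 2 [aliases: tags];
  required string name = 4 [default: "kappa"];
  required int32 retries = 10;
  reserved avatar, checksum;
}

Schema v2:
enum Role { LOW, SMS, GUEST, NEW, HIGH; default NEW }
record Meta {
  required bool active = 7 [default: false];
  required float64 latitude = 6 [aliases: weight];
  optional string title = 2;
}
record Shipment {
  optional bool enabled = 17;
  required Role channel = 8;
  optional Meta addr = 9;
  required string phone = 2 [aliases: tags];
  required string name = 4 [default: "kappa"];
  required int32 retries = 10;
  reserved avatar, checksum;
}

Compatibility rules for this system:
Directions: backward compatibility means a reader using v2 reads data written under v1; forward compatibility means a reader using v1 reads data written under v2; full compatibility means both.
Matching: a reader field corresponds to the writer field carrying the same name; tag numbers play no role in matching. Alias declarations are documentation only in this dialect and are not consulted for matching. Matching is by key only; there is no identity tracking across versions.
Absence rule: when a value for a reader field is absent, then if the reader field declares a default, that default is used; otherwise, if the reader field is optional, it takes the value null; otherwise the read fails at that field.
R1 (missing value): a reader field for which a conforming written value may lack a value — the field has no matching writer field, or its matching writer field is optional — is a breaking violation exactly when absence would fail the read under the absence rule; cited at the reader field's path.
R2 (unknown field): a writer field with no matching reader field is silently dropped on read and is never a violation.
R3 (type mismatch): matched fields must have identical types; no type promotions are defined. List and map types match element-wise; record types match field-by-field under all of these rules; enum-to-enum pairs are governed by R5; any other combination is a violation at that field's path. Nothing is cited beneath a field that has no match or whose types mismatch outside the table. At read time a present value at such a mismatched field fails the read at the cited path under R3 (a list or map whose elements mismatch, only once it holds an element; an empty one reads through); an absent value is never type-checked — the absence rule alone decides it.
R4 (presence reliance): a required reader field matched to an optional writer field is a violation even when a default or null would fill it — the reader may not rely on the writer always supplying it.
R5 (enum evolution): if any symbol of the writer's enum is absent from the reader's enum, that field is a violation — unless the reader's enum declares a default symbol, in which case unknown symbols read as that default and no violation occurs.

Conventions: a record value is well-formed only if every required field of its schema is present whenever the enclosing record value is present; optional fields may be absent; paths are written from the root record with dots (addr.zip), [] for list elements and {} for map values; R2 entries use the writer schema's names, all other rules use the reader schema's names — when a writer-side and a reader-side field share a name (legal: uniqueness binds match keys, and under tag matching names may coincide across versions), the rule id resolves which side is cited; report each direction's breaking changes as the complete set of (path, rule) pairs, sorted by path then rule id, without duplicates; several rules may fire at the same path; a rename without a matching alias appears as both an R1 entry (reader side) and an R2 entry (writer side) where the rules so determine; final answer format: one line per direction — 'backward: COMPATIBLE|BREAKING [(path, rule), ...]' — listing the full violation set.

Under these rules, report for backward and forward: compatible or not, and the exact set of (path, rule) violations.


arrows below run writer -> reader for Shipment
backward on Shipment — v2 reading data written by v1:
  enabled: no writer-side match
  writer required, Role -> Role: reader channel maps from writer channel
  writer optional, Meta -> Meta: reader addr maps from writer addr
  writer required, string -> string: reader phone maps from writer phone
  writer required, string -> string: reader name maps from writer name
  writer required, int32 -> int32: reader retries maps from writer retries
  writer required, bool -> bool: reader addr.active maps from writer addr.active
  writer required, float64 -> float64: reader addr.latitude maps from writer addr.latitude
  writer optional, string -> string: reader addr.title maps from writer addr.title
  => backward: COMPATIBLE
forward on Shipment — v1 reading data written by v2:
  writer required, Role -> Role: reader channel maps from writer channel
  writer optional, Meta -> Meta: reader addr maps from writer addr
  writer required, string -> string: reader phone maps from writer phone
  writer required, string -> string: reader name maps from writer name
  writer required, int32 -> int32: reader retries maps from writer retries
  writer enabled: unknown to reader
  writer required, bool -> bool: reader addr.active maps from writer addr.active
  writer required, float64 -> float64: reader addr.latitude maps from writer addr.latitude
  writer optional, string -> string: reader addr.title maps from writer addr.title
  => forward: COMPATIBLE

backward: COMPATIBLE []; forward: COMPATIBLE []


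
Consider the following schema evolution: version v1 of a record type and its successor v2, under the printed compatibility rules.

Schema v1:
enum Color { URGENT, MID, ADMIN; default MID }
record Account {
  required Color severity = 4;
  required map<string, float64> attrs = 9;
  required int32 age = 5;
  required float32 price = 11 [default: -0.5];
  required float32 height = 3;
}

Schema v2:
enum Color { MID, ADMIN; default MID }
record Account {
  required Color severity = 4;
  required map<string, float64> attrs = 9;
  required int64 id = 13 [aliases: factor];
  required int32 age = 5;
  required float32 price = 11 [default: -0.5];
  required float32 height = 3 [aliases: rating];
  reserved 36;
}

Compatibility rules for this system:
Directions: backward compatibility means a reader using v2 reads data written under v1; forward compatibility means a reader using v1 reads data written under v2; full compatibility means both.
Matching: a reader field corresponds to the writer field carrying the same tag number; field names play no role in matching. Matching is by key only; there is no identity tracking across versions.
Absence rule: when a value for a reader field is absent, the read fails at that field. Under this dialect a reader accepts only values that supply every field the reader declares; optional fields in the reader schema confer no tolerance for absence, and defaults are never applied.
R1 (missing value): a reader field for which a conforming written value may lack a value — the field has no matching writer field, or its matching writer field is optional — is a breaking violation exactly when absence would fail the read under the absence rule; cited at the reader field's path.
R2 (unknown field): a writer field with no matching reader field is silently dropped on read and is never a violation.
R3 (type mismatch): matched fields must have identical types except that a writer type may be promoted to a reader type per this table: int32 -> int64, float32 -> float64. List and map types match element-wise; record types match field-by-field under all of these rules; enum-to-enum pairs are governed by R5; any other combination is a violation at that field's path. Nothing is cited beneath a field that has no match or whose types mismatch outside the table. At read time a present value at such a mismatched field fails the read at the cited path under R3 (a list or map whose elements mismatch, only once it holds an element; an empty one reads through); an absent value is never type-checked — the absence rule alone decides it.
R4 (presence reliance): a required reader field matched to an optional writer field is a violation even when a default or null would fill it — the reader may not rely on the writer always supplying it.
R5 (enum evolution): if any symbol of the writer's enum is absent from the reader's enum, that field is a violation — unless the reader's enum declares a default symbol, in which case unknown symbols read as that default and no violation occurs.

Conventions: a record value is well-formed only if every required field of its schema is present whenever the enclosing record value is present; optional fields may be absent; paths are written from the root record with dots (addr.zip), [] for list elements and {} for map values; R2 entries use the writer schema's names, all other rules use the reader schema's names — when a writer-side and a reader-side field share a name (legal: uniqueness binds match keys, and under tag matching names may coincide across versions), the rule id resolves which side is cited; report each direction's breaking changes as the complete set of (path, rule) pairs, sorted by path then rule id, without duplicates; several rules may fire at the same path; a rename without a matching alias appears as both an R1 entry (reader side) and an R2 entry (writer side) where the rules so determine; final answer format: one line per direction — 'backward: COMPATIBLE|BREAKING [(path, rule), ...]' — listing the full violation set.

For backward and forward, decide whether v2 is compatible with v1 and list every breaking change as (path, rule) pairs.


backward: BREAKING [(id, R1)]; forward: COMPATIBLE []

each type pair in Account: writer, then reader
checking backward for Account: reader v2 against writer v1:
  severity <- severity (Color -> Color, writer required)
  attrs <- attrs (map<string, float64> -> map<string, float64>, writer required)
  no writer field matches reader id
  age <- age (int32 -> int32, writer required)
  price <- price (float32 -> float32, writer required)
  height <- height (float32 -> float32, writer required)
  breaking: (id, R1)
  => backward verdict for Account: BREAKING, 1 violation(s)
checking forward for Account: reader v1 against writer v2:
  severity <- severity (Color -> Color, writer required)
  attrs <- attrs (map<string, float64> -> map<string, float64>, writer required)
  age <- age (int32 -> int32, writer required)
  price <- price (float32 -> float32, writer required)
  height <- height (float32 -> float32, writer required)
  writer id: unknown to reader
  => no violations; forward on Account: COMPATIBLE


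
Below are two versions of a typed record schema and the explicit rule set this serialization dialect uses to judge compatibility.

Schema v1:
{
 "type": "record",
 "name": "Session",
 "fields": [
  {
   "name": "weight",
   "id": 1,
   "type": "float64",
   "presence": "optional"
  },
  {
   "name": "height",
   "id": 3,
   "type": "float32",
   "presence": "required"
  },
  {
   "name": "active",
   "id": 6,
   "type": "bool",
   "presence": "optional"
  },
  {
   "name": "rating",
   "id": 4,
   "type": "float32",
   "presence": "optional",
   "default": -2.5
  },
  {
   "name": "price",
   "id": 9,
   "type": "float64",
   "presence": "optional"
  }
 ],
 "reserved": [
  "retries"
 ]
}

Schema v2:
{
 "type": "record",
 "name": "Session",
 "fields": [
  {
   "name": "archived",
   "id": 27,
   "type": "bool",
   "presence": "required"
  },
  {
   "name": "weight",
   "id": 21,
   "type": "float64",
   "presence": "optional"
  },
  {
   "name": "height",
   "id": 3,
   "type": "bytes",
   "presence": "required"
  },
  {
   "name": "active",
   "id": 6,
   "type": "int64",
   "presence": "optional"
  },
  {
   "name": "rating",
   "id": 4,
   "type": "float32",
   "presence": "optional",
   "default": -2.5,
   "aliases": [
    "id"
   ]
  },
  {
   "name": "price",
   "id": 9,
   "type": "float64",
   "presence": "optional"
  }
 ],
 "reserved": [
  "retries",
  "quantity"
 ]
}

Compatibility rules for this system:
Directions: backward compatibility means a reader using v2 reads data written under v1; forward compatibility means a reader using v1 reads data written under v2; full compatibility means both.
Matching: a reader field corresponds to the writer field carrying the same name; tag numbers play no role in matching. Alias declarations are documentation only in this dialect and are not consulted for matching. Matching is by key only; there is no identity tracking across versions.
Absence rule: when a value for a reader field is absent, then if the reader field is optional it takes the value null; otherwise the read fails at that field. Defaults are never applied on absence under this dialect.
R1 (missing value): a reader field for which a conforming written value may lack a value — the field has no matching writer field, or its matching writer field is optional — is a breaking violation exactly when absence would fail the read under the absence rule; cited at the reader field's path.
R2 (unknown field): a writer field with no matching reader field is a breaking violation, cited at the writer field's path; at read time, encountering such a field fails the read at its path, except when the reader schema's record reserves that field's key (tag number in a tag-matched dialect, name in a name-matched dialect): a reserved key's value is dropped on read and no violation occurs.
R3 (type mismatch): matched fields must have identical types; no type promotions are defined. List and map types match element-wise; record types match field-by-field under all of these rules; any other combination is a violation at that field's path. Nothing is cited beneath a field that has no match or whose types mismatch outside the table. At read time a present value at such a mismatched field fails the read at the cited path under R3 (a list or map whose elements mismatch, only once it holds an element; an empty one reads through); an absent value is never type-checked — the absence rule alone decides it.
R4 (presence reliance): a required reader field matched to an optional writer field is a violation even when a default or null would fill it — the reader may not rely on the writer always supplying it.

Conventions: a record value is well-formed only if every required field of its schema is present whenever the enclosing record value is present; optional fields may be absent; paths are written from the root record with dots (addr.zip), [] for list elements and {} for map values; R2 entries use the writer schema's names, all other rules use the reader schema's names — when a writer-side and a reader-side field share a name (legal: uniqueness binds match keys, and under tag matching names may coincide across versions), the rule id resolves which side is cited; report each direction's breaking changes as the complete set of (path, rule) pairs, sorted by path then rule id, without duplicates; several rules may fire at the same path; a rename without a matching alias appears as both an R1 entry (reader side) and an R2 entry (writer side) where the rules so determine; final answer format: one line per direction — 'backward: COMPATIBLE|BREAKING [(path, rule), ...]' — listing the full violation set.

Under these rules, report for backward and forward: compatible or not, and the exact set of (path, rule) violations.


in Session below, arrows point writer -> reader
backward for Session (reader v2, writer v1):
  archived: no writer-side match
  weight: paired with writer weight (float64 -> float64; writer optional)
  height: paired with writer height (float32 -> bytes; writer required)
  active: paired with writer active (bool -> int64; writer optional)
  rating: paired with writer rating (float32 -> float32; writer optional)
  price: paired with writer price (float64 -> float64; writer optional)
  rule R3 violated at active
  rule R1 violated at archived
  rule R3 violated at height
  backward on Session therefore BREAKING (3)
forward for Session (reader v1, writer v2):
  weight: paired with writer weight (float64 -> float64; writer optional)
  height: paired with writer height (bytes -> float32; writer required)
  active: paired with writer active (int64 -> bool; writer optional)
  rating: paired with writer rating (float32 -> float32; writer optional)
  price: paired with writer price (float64 -> float64; writer optional)
  archived (writer side), unknown to reader
  rule R3 violated at active
  rule R2 violated at archived
  rule R3 violated at height
  forward on Session therefore BREAKING (3)

backward: BREAKING [(active, R3), (archived, R1), (height, R3)]; forward: BREAKING [(active, R3), (archived, R2), (height, R3)]


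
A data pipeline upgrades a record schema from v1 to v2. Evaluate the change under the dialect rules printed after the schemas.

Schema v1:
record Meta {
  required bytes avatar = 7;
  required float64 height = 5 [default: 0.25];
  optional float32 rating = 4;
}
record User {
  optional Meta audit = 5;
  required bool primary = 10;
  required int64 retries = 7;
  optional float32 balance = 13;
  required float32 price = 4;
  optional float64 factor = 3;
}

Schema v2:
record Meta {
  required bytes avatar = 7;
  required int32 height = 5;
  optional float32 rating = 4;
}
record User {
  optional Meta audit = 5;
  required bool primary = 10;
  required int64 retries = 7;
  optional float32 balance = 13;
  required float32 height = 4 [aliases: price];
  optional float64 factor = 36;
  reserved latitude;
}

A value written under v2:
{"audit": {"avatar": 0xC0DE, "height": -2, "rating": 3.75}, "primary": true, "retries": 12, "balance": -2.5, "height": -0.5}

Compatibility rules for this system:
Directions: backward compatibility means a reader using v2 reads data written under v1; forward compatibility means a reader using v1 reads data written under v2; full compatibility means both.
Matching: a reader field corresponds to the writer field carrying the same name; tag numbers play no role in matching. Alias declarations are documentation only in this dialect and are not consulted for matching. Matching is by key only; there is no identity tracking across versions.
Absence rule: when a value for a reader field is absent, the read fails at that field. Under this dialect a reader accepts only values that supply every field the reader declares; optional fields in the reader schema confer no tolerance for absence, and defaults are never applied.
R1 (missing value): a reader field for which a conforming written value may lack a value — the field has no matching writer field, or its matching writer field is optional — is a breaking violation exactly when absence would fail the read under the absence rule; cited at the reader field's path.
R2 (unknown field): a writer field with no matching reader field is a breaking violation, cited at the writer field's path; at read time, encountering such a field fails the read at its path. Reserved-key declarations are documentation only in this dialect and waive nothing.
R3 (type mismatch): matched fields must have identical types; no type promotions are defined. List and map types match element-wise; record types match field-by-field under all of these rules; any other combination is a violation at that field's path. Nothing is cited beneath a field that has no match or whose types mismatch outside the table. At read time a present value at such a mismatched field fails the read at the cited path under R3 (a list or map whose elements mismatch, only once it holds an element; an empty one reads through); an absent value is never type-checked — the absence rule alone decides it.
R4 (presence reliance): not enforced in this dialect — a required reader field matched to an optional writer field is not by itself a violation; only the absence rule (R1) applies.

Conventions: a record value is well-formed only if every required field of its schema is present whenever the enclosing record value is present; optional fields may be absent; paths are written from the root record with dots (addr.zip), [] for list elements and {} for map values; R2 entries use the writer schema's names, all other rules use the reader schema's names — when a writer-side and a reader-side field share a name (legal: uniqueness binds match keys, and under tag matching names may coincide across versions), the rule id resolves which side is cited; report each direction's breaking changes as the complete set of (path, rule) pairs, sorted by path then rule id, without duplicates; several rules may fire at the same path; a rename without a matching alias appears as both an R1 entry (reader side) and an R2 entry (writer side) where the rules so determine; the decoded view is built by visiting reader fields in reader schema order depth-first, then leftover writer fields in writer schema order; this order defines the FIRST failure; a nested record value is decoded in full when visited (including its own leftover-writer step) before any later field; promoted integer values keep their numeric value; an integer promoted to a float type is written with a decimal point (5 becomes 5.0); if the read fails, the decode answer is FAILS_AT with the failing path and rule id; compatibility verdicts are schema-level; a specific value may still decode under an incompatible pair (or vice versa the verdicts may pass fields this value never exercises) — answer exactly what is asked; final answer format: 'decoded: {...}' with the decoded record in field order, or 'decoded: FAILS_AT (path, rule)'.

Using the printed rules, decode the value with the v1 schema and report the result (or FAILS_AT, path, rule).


decoded: FAILS_AT (audit.height, R3)

in User below, arrows point writer -> reader
decode walk for User under reader schema v1:
  audit.avatar := 0xC0DE
  read fails at audit.height under R3
  => FAILS_AT (audit.height, R3)
the other User changes do not affect what is asked:
  field factor in record User: tag 3 changed to 36 -> fires no rule on User under this dialect and leaves the result unchanged


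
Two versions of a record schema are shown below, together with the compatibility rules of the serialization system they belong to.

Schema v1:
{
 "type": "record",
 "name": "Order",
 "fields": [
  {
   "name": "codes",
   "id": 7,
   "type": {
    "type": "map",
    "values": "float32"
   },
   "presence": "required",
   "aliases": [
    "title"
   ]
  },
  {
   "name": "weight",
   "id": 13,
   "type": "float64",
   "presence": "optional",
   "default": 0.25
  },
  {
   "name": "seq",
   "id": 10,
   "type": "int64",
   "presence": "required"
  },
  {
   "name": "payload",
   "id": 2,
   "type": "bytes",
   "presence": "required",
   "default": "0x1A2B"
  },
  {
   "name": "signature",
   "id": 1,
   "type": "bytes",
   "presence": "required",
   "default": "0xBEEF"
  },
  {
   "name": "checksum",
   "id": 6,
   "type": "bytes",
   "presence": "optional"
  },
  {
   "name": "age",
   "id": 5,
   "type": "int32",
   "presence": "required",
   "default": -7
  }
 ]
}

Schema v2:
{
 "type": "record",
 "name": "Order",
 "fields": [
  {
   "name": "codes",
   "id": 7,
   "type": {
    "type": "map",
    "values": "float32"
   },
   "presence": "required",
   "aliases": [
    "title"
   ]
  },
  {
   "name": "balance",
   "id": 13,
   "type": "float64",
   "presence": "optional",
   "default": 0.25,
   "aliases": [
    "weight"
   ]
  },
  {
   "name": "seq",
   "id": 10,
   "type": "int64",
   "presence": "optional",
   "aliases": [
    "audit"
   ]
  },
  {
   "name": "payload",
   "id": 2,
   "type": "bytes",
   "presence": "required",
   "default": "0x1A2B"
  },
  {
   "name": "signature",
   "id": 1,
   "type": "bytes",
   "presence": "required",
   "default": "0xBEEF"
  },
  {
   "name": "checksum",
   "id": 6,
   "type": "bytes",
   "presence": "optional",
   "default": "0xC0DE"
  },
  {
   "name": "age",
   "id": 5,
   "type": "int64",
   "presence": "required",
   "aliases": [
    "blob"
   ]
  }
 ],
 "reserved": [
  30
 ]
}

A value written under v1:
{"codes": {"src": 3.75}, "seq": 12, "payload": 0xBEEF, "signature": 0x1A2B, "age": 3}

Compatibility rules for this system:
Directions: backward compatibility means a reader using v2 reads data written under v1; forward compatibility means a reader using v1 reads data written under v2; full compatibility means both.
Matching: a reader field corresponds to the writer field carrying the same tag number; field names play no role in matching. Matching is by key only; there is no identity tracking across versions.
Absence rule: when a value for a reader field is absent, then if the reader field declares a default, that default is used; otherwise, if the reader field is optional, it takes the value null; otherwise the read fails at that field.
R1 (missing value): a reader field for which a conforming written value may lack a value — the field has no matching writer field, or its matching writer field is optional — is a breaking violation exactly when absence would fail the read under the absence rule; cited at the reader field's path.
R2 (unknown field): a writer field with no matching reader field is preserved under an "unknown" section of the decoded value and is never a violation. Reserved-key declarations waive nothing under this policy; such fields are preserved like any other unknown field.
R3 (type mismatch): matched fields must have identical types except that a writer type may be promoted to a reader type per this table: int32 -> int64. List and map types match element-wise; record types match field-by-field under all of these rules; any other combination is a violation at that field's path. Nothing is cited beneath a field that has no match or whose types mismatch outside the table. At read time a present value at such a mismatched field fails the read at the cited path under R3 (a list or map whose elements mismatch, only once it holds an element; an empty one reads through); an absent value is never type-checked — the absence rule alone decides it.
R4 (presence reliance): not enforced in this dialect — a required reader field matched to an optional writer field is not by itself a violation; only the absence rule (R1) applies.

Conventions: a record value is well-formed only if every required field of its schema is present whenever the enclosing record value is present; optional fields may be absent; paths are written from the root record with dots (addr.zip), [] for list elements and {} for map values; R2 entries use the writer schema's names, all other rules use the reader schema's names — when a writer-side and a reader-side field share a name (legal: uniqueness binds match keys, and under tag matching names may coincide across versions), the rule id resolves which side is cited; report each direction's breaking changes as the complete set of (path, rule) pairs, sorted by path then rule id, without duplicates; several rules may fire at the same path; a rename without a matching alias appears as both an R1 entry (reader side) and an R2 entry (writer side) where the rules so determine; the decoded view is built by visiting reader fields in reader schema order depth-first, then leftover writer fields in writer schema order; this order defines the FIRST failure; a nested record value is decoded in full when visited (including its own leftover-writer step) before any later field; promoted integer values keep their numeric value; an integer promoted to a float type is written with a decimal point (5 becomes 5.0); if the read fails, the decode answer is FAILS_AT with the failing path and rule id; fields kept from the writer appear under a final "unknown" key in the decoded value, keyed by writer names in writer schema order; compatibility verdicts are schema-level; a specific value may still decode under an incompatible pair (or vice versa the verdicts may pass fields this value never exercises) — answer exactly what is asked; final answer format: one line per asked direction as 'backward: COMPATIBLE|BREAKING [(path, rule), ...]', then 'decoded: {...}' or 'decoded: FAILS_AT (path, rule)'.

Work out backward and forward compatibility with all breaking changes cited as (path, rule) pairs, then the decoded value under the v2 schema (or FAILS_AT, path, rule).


the writer's type comes first in each Order pair
backward for Order (reader v2, writer v1):
  map<string, float32> -> map<string, float32>, writer required: codes aligns to codes
  float64 -> float64, writer optional: balance aligns to weight
  int64 -> int64, writer required: seq aligns to seq
  bytes -> bytes, writer required: payload aligns to payload
  bytes -> bytes, writer required: signature aligns to signature
  bytes -> bytes, writer optional: checksum aligns to checksum
  int32 -> int64, writer required: age aligns to age
  => backward: COMPATIBLE
forward for Order (reader v1, writer v2):
  map<string, float32> -> map<string, float32>, writer required: codes aligns to codes
  float64 -> float64, writer optional: weight aligns to balance
  int64 -> int64, writer optional: seq aligns to seq
  bytes -> bytes, writer required: payload aligns to payload
  bytes -> bytes, writer required: signature aligns to signature
  bytes -> bytes, writer optional: checksum aligns to checksum
  int64 -> int32, writer required: age aligns to age
  breaking: (age, R3)
  breaking: (seq, R1)
  forward on Order therefore BREAKING (2)
migrating the Order value to v2:
  codes := {"src": 3.75}
  balance := 0.25 (no value, default fills)
  seq := 12
  payload := 0xBEEF
  signature := 0x1A2B
  checksum := 0xC0DE (no value, default fills)
  age := 3 (int32 -> int64)
  => decoded: {"codes": {"src": 3.75}, "balance": 0.25, "seq": 12, "payload": 0xBEEF, "signature": 0x1A2B, "checksum": 0xC0DE, "age": 3}

backward: COMPATIBLE []; forward: BREAKING [(age, R3), (seq, R1)]; decoded: {"codes": {"src": 3.75}, "balance": 0.25, "seq": 12, "payload": 0xBEEF, "signature": 0x1A2B, "checksum": 0xC0DE, "age": 3}
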